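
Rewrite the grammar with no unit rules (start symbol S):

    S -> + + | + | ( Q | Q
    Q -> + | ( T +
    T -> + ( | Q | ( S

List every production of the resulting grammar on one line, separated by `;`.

Unit pairs: S ⇒* {Q}; T ⇒* {Q}.
Replace each nonterminal's rules with the union of the non-unit rules of every nonterminal it unit-derives.

S -> + + | + | ( Q | ( T +; Q -> + | ( T +; T -> + | ( T + | + ( | ( S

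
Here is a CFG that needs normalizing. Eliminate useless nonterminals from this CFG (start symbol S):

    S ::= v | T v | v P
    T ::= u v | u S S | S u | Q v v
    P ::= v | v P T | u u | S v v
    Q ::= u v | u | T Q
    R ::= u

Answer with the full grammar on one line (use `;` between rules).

Generating nonterminals: {P, Q, R, S, T}.
Reachable from S after that: {P, Q, S, T}.
Removed useless symbols: {R} and every production mentioning them.

S ::= v | T v | v P; T ::= u v | u S S | S u | Q v v; P ::= v | v P T | u u | S v v; Q ::= u v | u | T Q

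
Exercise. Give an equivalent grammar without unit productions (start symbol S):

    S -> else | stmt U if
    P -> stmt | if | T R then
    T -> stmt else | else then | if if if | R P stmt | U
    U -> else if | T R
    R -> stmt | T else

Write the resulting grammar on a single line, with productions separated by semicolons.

Unit pairs: T ⇒* {U}.
Replace each nonterminal's rules with the union of the non-unit rules of every nonterminal it unit-derives.

S -> else | stmt U if; P -> stmt | if | T R then; T -> else if | T R | stmt else | else then | if if if | R P stmt; U -> else if | T R; R -> stmt | T else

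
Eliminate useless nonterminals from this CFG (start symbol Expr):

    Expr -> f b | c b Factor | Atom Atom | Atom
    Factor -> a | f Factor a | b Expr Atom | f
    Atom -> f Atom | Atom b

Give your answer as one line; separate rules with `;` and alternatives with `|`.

Expr -> f b | c b Factor; Factor -> a | f Factor a | f

Generating nonterminals: {Expr, Factor}.
Reachable from Expr after that: {Expr, Factor}.
Removed useless symbols: {Atom} and every production mentioning them.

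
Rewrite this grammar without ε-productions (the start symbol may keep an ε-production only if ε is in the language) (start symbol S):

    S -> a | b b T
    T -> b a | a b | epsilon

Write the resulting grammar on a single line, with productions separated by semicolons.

S -> a | b b T | b b; T -> b a | a b

Nullable nonterminals: {T}.
ε ∉ L(G), so no ε-production is kept.
For each production, add variants omitting each subset of nullable occurrences: S → b b T gives b b T | b b.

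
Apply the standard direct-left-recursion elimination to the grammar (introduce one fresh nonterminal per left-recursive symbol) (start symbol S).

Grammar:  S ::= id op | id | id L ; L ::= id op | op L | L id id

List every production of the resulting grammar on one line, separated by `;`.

L is directly left-recursive.
For L: α = {id id}, β = {id op, op L}. Rewrite as L → β L' and L' → α L' | ε.

S ::= id op | id | id L; L ::= id op L' | op L L'; L' ::= id id L' | ε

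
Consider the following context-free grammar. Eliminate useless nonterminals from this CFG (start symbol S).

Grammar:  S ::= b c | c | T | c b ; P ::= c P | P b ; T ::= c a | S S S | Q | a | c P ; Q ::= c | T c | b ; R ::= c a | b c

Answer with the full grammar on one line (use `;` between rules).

Generating nonterminals: {Q, R, S, T}.
Reachable from S after that: {Q, S, T}.
Removed useless symbols: {P, R} and every production mentioning them.

S ::= b c | c | T | c b; T ::= c a | S S S | Q | a; Q ::= c | T c | b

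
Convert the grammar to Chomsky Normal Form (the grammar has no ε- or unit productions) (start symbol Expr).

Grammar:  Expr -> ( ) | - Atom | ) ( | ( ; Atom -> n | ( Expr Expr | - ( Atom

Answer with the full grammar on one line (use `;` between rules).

Introduce a nonterminal for each terminal appearing in a rule of length ≥ 2: X1 → (, X2 → ), X3 → -.
Binarize each right-hand side of length ≥ 3 by chaining fresh nonterminals (Y1, Y2, …): affected rules were Atom → X1 Expr Expr; Atom → X3 X1 Atom.

Expr -> X1 X2 | X3 Atom | X2 X1 | (; Atom -> n | X1 Y1 | X3 Y2; X1 -> (; X2 -> ); X3 -> -; Y1 -> Expr Expr; Y2 -> X1 Atom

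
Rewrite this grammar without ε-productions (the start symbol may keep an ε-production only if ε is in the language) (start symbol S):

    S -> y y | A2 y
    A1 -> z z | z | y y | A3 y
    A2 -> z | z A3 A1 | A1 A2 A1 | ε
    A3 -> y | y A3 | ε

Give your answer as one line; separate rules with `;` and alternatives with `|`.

S -> y y | A2 y | y; A1 -> z z | z | y y | A3 y | y; A2 -> z | z A3 A1 | z A1 | A1 A2 A1 | A1 A1; A3 -> y | y A3

Nullable set = {A2, A3}.
ε ∉ L(G), so no ε-production is kept.
Add the nullable-subset variants: S → A2 y gives A2 y | y. A1 → A3 y gives A3 y | y. A2 → z A3 A1 gives z A3 A1 | z A1. A2 → A1 A2 A1 gives A1 A2 A1 | A1 A1.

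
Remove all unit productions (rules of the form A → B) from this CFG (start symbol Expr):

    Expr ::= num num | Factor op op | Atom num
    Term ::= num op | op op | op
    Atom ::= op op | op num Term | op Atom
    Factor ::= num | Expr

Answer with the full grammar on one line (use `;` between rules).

Unit pairs: Factor ⇒* {Expr}.
Replace each nonterminal's rules with the union of the non-unit rules of every nonterminal it unit-derives.

Expr ::= num num | Factor op op | Atom num; Term ::= num op | op op | op; Atom ::= op op | op num Term | op Atom; Factor ::= num | num num | Factor op op | Atom num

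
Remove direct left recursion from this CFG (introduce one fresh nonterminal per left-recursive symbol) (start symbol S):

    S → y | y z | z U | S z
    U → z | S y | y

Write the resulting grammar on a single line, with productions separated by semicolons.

Directly left-recursive nonterminal: S.
For S: α = {z}, β = {y, y z, z U}. Rewrite as S → β S' and S' → α S' | ε.

S → y S' | y z S' | z U S'; U → z | S y | y; S' → z S' | ε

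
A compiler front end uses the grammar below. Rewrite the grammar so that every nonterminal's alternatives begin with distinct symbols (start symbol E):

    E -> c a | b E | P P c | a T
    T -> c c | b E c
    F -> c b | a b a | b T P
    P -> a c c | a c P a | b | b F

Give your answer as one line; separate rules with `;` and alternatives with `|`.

P has alternatives sharing prefix 'a c': factor to P → a c P' with P' → c | P a.
P has alternatives sharing prefix 'b': factor to P → b P'' with P'' → ε | F.

E -> c a | b E | P P c | a T; T -> c c | b E c; F -> c b | a b a | b T P; P -> a c P' | b P''; P' -> c | P a; P'' -> ε | F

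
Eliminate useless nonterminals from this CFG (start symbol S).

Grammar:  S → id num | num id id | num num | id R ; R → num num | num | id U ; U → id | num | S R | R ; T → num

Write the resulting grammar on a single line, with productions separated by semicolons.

S → id num | num id id | num num | id R; R → num num | num | id U; U → id | num | S R | R

Generating nonterminals: {R, S, T, U}.
Reachable from S after that: {R, S, U}.
Removed useless symbols: {T} and every production mentioning them.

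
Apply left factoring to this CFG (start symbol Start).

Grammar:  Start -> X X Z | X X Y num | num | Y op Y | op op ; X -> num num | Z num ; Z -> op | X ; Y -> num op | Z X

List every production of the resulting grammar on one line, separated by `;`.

Start has alternatives sharing prefix 'X X': factor to Start → X X Start1 with Start1 → Z | Y num.

Start -> num | Y op Y | op op | X X Start1; X -> num num | Z num; Z -> op | X; Y -> num op | Z X; Start1 -> Z | Y num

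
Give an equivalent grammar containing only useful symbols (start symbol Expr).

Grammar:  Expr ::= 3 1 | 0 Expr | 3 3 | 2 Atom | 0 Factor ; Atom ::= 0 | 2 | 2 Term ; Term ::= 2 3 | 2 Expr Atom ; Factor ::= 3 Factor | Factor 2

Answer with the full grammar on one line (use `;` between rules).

Expr ::= 3 1 | 0 Expr | 3 3 | 2 Atom; Atom ::= 0 | 2 | 2 Term; Term ::= 2 3 | 2 Expr Atom

Generating nonterminals: {Atom, Expr, Term}.
Reachable from Expr after that: {Atom, Expr, Term}.
Removed useless symbols: {Factor} and every production mentioning them.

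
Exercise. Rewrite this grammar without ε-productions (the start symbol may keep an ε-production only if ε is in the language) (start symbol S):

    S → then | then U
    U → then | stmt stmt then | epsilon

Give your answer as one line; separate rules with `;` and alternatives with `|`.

S → then | then U; U → then | stmt stmt then

Nullable set = {U}.
ε ∉ L(G), so no ε-production is kept.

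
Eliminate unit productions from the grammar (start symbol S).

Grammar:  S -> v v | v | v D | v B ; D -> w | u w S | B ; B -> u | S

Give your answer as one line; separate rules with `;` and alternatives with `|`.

Unit pairs: B ⇒* {S}; D ⇒* {B, S}.
Replace each nonterminal's rules with the union of the non-unit rules of every nonterminal it unit-derives.

S -> v v | v | v D | v B; D -> u | v v | v | v D | v B | w | u w S; B -> u | v v | v | v D | v B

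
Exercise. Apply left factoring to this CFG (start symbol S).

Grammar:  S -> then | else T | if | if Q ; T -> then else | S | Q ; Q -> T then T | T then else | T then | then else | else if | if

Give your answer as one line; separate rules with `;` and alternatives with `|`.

S -> then | else T | if S'; T -> then else | S | Q; Q -> then else | else if | if | T then Q'; S' -> ε | Q; Q' -> T | else | ε

S has alternatives sharing prefix 'if': factor to S → if S' with S' → ε | Q.
Q has alternatives sharing prefix 'T then': factor to Q → T then Q' with Q' → T | else | ε.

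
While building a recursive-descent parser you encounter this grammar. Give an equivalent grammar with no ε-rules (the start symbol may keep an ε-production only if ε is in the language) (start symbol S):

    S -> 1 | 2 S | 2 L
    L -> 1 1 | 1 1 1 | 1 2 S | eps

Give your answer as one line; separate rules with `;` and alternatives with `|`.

The nullable symbols are {L}.
ε ∉ L(G), so no ε-production is kept.
Expand every rule over subsets of its nullable positions: S → 2 L gives 2 L | 2.

S -> 1 | 2 S | 2 L | 2; L -> 1 1 | 1 1 1 | 1 2 S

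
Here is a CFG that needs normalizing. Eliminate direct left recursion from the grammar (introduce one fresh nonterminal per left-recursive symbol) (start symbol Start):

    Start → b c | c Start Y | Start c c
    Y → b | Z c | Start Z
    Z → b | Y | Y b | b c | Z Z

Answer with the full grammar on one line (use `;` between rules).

Start → b c Start1 | c Start Y Start1; Y → b | Z c | Start Z; Z → b Z1 | Y Z1 | Y b Z1 | b c Z1; Start1 → c c Start1 | ε; Z1 → Z Z1 | ε

Left recursion appears on Start, Z.
For Start: α = {c c}, β = {b c, c Start Y}. Rewrite as Start → β Start1 and Start1 → α Start1 | ε.
For Z: α = {Z}, β = {b, Y, Y b, b c}. Rewrite as Z → β Z1 and Z1 → α Z1 | ε.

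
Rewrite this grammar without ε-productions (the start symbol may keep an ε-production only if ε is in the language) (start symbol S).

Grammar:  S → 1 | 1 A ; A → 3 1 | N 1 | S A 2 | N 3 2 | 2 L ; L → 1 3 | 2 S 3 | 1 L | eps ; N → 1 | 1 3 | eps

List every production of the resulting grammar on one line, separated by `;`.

Nullable set = {L, N}.
ε ∉ L(G), so no ε-production is kept.
Expand every rule over subsets of its nullable positions: A → N 1 gives N 1 | 1. A → N 3 2 gives N 3 2 | 3 2. A → 2 L gives 2 L | 2. L → 1 L gives 1 L | 1.

S → 1 | 1 A; A → 3 1 | N 1 | 1 | S A 2 | N 3 2 | 3 2 | 2 L | 2; L → 1 3 | 2 S 3 | 1 L | 1; N → 1 | 1 3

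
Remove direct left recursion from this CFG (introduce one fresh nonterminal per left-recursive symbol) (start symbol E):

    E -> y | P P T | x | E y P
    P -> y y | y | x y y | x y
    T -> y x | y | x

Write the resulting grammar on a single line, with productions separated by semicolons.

E -> y E' | P P T E' | x E'; P -> y y | y | x y y | x y; T -> y x | y | x; E' -> y P E' | ε

Directly left-recursive nonterminal: E.
For E: α = {y P}, β = {y, P P T, x}. Rewrite as E → β E' and E' → α E' | ε.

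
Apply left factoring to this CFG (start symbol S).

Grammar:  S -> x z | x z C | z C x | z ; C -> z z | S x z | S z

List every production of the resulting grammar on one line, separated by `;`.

S has alternatives sharing prefix 'x z': factor to S → x z S' with S' → ε | C.
S has alternatives sharing prefix 'z': factor to S → z S'' with S'' → C x | ε.
C has alternatives sharing prefix 'S': factor to C → S C' with C' → x z | z.

S -> x z S' | z S''; C -> z z | S C'; S' -> epsilon | C; S'' -> C x | epsilon; C' -> x z | z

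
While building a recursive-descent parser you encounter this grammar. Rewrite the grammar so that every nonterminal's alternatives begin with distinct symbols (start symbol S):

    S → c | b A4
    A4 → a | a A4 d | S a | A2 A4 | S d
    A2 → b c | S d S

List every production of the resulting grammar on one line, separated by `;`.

S → c | b A4; A4 → A2 A4 | a A4' | S A4''; A2 → b c | S d S; A4' → ε | A4 d; A4'' → a | d

A4 has alternatives sharing prefix 'a': factor to A4 → a A4' with A4' → ε | A4 d.
A4 has alternatives sharing prefix 'S': factor to A4 → S A4'' with A4'' → a | d.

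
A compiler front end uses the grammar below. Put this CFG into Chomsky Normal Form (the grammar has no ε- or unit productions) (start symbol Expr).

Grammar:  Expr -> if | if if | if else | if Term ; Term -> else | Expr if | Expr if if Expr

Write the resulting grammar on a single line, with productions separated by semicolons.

Introduce a nonterminal for each terminal appearing in a rule of length ≥ 2: X1 → if, X2 → else.
Binarize each right-hand side of length ≥ 3 by chaining fresh nonterminals (Y1, Y2, …): affected rules were Term → Expr X1 X1 Expr.

Expr -> if | X1 X1 | X1 X2 | X1 Term; Term -> else | Expr X1 | Expr Y1; X1 -> if; X2 -> else; Y1 -> X1 Y2; Y2 -> X1 Expr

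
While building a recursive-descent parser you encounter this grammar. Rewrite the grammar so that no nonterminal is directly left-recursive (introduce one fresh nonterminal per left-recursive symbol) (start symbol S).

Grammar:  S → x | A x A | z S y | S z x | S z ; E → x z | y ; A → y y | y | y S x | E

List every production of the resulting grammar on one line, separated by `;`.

S → x S' | A x A S' | z S y S'; E → x z | y; A → y y | y | y S x | E; S' → z x S' | z S' | ε

Directly left-recursive nonterminal: S.
For S: α = {z x, z}, β = {x, A x A, z S y}. Rewrite as S → β S' and S' → α S' | ε.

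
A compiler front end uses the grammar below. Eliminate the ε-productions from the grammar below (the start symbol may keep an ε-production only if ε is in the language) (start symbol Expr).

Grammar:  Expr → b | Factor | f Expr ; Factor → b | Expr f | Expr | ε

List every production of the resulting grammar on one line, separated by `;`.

Nullable nonterminals: {Expr, Factor}.
ε ∈ L(G) since Expr is nullable, so keep Expr → ε.
For each production, add variants omitting each subset of nullable occurrences: Expr → f Expr gives f Expr | f. Factor → Expr f gives Expr f | f.

Expr → b | Factor | f Expr | f | ε; Factor → b | Expr f | f | Expr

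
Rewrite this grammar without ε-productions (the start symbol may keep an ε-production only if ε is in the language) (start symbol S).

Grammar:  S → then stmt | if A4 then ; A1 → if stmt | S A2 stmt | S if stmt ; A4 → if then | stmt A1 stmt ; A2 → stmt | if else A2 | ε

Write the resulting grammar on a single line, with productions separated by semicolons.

S → then stmt | if A4 then; A1 → if stmt | S A2 stmt | S stmt | S if stmt; A4 → if then | stmt A1 stmt; A2 → stmt | if else A2 | if else

Nullable set = {A2}.
ε ∉ L(G), so no ε-production is kept.
Expand every rule over subsets of its nullable positions: A1 → S A2 stmt gives S A2 stmt | S stmt. A2 → if else A2 gives if else A2 | if else.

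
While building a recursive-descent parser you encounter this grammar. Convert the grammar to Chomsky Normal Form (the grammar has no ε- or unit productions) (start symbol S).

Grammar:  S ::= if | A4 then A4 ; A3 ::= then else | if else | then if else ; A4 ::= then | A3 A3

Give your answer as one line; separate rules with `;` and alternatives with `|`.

S ::= if | A4 Y1; A3 ::= X1 X2 | X3 X2 | X1 Y2; A4 ::= then | A3 A3; X1 ::= then; X2 ::= else; X3 ::= if; Y1 ::= X1 A4; Y2 ::= X3 X2

Introduce a nonterminal for each terminal appearing in a rule of length ≥ 2: X1 → then, X2 → else, X3 → if.
Binarize each right-hand side of length ≥ 3 by chaining fresh nonterminals (Y1, Y2, …): affected rules were S → A4 X1 A4; A3 → X1 X3 X2.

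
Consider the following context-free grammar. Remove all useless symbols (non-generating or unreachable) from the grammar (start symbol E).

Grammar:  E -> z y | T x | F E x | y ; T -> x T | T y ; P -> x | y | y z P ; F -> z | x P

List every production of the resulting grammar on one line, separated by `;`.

E -> z y | F E x | y; P -> x | y | y z P; F -> z | x P

Generating nonterminals: {E, F, P}.
Reachable from E after that: {E, F, P}.
Removed useless symbols: {T} and every production mentioning them.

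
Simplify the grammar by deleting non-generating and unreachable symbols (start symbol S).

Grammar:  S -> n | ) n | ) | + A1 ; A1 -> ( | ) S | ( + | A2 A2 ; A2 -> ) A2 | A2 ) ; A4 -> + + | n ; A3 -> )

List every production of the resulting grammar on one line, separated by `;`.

S -> n | ) n | ) | + A1; A1 -> ( | ) S | ( +

Generating nonterminals: {A1, A3, A4, S}.
Reachable from S after that: {A1, S}.
Removed useless symbols: {A2, A3, A4} and every production mentioning them.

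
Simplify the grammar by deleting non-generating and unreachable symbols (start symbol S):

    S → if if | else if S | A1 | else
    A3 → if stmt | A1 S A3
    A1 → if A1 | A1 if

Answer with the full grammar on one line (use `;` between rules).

Generating nonterminals: {A3, S}.
Reachable from S after that: {S}.
Removed useless symbols: {A1, A3} and every production mentioning them.

S → if if | else if S | else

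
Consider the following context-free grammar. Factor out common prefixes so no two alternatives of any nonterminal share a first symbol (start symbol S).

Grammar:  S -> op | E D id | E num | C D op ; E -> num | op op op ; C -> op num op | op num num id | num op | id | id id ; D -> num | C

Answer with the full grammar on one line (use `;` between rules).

S -> op | C D op | E S'; E -> num | op op op; C -> num op | op num C' | id C''; D -> num | C; S' -> D id | num; C' -> op | num id; C'' -> eps | id

S has alternatives sharing prefix 'E': factor to S → E S' with S' → D id | num.
C has alternatives sharing prefix 'op num': factor to C → op num C' with C' → op | num id.
C has alternatives sharing prefix 'id': factor to C → id C'' with C'' → ε | id.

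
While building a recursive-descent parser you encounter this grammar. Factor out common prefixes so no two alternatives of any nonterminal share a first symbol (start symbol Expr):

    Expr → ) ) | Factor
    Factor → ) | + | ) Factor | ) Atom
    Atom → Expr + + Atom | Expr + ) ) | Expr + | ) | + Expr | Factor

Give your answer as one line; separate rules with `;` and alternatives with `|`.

Factor has alternatives sharing prefix ')': factor to Factor → ) Factor1 with Factor1 → ε | Factor | Atom.
Atom has alternatives sharing prefix 'Expr +': factor to Atom → Expr + Atom1 with Atom1 → + Atom | ) ) | ε.

Expr → ) ) | Factor; Factor → + | ) Factor1; Atom → ) | + Expr | Factor | Expr + Atom1; Factor1 → ε | Factor | Atom; Atom1 → + Atom | ) ) | ε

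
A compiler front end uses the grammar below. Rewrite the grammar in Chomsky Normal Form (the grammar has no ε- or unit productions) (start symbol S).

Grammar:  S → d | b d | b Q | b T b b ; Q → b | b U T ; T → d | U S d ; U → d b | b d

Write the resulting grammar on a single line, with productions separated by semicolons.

S → d | X1 X2 | X1 Q | X1 Y1; Q → b | X1 Y3; T → d | U Y4; U → X2 X1 | X1 X2; X1 → b; X2 → d; Y1 → T Y2; Y2 → X1 X1; Y3 → U T; Y4 → S X2

Introduce a nonterminal for each terminal appearing in a rule of length ≥ 2: X1 → b, X2 → d.
Binarize each right-hand side of length ≥ 3 by chaining fresh nonterminals (Y1, Y2, …): affected rules were S → X1 T X1 X1; Q → X1 U T; T → U S X2.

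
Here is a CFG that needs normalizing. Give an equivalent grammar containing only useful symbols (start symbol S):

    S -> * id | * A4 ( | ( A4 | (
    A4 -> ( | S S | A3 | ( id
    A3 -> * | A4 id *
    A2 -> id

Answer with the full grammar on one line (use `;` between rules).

S -> * id | * A4 ( | ( A4 | (; A4 -> ( | S S | A3 | ( id; A3 -> * | A4 id *

Generating nonterminals: {A2, A3, A4, S}.
Reachable from S after that: {A3, A4, S}.
Removed useless symbols: {A2} and every production mentioning them.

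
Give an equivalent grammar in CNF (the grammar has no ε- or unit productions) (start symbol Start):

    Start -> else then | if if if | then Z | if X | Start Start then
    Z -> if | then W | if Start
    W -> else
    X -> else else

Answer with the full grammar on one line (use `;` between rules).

Start -> X1 X2 | X3 Y1 | X2 Z | X3 X | Start Y2; Z -> if | X2 W | X3 Start; W -> else; X -> X1 X1; X1 -> else; X2 -> then; X3 -> if; Y1 -> X3 X3; Y2 -> Start X2

Introduce a nonterminal for each terminal appearing in a rule of length ≥ 2: X1 → else, X2 → then, X3 → if.
Binarize each right-hand side of length ≥ 3 by chaining fresh nonterminals (Y1, Y2, …): affected rules were Start → X3 X3 X3; Start → Start Start X2.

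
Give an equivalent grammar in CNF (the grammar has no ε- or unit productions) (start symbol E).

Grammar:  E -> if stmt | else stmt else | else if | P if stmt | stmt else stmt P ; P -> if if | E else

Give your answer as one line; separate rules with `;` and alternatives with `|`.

Introduce a nonterminal for each terminal appearing in a rule of length ≥ 2: X1 → if, X2 → stmt, X3 → else.
Binarize each right-hand side of length ≥ 3 by chaining fresh nonterminals (Y1, Y2, …): affected rules were E → X3 X2 X3; E → P X1 X2; E → X2 X3 X2 P.

E -> X1 X2 | X3 Y1 | X3 X1 | P Y2 | X2 Y3; P -> X1 X1 | E X3; X1 -> if; X2 -> stmt; X3 -> else; Y1 -> X2 X3; Y2 -> X1 X2; Y3 -> X3 Y4; Y4 -> X2 P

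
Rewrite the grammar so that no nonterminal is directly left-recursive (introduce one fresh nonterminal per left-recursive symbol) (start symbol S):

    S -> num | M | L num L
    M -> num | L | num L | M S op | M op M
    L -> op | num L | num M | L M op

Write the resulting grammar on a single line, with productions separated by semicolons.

S -> num | M | L num L; M -> num M' | L M' | num L M'; L -> op L' | num L L' | num M L'; M' -> S op M' | op M M' | ε; L' -> M op L' | ε

Left recursion appears on M, L.
For M: α = {S op, op M}, β = {num, L, num L}. Rewrite as M → β M' and M' → α M' | ε.
For L: α = {M op}, β = {op, num L, num M}. Rewrite as L → β L' and L' → α L' | ε.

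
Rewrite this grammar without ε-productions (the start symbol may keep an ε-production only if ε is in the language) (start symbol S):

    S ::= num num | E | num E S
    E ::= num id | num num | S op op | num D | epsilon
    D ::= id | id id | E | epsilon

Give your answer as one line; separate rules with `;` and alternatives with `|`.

Nullable set = {D, E, S}.
ε ∈ L(G) since S is nullable, so keep S → ε.
For each production, add variants omitting each subset of nullable occurrences: S → num E S gives num E S | num E | num S | num. E → S op op gives S op op | op op. E → num D gives num D | num.

S ::= num num | E | num E S | num E | num S | num | epsilon; E ::= num id | num num | S op op | op op | num D | num; D ::= id | id id | E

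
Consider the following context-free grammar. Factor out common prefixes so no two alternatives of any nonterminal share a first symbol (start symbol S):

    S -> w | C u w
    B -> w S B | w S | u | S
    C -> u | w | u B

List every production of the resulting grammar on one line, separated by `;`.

S -> w | C u w; B -> u | S | w S B'; C -> w | u C'; B' -> B | eps; C' -> eps | B

B has alternatives sharing prefix 'w S': factor to B → w S B' with B' → B | ε.
C has alternatives sharing prefix 'u': factor to C → u C' with C' → ε | B.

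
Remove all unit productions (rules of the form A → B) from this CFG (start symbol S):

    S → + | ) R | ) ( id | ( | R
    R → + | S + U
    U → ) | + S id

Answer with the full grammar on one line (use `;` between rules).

Unit pairs: S ⇒* {R}.
Replace each nonterminal's rules with the union of the non-unit rules of every nonterminal it unit-derives.

S → + | ) R | ) ( id | ( | S + U; R → + | S + U; U → ) | + S id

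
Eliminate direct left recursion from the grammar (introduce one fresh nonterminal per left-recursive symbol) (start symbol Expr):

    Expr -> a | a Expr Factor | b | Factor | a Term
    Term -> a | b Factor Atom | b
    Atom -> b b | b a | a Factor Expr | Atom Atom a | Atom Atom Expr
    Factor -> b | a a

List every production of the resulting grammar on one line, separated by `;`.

Left recursion appears on Atom.
For Atom: α = {Atom a, Atom Expr}, β = {b b, b a, a Factor Expr}. Rewrite as Atom → β Atom1 and Atom1 → α Atom1 | ε.

Expr -> a | a Expr Factor | b | Factor | a Term; Term -> a | b Factor Atom | b; Atom -> b b Atom1 | b a Atom1 | a Factor Expr Atom1; Factor -> b | a a; Atom1 -> Atom a Atom1 | Atom Expr Atom1 | epsilon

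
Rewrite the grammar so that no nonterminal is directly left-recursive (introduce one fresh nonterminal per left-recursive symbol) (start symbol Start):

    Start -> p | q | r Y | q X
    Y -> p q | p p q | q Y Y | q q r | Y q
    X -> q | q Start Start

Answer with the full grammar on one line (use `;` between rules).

Directly left-recursive nonterminal: Y.
For Y: α = {q}, β = {p q, p p q, q Y Y, q q r}. Rewrite as Y → β Y1 and Y1 → α Y1 | ε.

Start -> p | q | r Y | q X; Y -> p q Y1 | p p q Y1 | q Y Y Y1 | q q r Y1; X -> q | q Start Start; Y1 -> q Y1 | ε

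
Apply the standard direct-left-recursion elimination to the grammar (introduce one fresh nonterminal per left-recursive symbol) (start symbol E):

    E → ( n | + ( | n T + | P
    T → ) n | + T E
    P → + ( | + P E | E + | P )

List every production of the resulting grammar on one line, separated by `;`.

Directly left-recursive nonterminal: P.
For P: α = {)}, β = {+ (, + P E, E +}. Rewrite as P → β P' and P' → α P' | ε.

E → ( n | + ( | n T + | P; T → ) n | + T E; P → + ( P' | + P E P' | E + P'; P' → ) P' | ε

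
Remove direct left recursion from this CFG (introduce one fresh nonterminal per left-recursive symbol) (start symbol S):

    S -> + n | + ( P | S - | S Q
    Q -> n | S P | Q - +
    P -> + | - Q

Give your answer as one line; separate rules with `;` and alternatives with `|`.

Directly left-recursive nonterminals: S, Q.
For S: α = {-, Q}, β = {+ n, + ( P}. Rewrite as S → β S' and S' → α S' | ε.
For Q: α = {- +}, β = {n, S P}. Rewrite as Q → β Q' and Q' → α Q' | ε.

S -> + n S' | + ( P S'; Q -> n Q' | S P Q'; P -> + | - Q; S' -> - S' | Q S' | ε; Q' -> - + Q' | ε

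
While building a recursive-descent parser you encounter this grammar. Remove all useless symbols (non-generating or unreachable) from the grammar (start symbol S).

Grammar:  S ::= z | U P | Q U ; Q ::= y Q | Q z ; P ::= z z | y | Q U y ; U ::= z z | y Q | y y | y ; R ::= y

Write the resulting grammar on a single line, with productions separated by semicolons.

S ::= z | U P; P ::= z z | y; U ::= z z | y y | y

Generating nonterminals: {P, R, S, U}.
Reachable from S after that: {P, S, U}.
Removed useless symbols: {Q, R} and every production mentioning them.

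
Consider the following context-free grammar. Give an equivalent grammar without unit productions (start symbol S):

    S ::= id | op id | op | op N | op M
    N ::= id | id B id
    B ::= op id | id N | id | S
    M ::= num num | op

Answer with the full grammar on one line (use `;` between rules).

Unit pairs: B ⇒* {S}.
Replace each nonterminal's rules with the union of the non-unit rules of every nonterminal it unit-derives.

S ::= id | op id | op | op N | op M; N ::= id | id B id; B ::= op id | id N | id | op | op N | op M; M ::= num num | op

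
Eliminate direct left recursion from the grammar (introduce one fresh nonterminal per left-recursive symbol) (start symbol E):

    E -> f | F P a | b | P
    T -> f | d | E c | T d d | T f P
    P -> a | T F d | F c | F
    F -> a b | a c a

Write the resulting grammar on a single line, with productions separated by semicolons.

E -> f | F P a | b | P; T -> f T' | d T' | E c T'; P -> a | T F d | F c | F; F -> a b | a c a; T' -> d d T' | f P T' | ε

Directly left-recursive nonterminal: T.
For T: α = {d d, f P}, β = {f, d, E c}. Rewrite as T → β T' and T' → α T' | ε.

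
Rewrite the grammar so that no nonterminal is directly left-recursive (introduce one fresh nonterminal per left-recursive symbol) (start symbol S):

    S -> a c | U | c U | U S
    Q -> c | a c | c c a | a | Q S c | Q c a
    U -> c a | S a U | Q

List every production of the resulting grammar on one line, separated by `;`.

Directly left-recursive nonterminal: Q.
For Q: α = {S c, c a}, β = {c, a c, c c a, a}. Rewrite as Q → β Q' and Q' → α Q' | ε.

S -> a c | U | c U | U S; Q -> c Q' | a c Q' | c c a Q' | a Q'; U -> c a | S a U | Q; Q' -> S c Q' | c a Q' | ε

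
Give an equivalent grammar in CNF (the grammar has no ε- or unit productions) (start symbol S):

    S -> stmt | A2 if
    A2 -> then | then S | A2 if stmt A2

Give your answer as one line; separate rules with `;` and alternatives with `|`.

Introduce a nonterminal for each terminal appearing in a rule of length ≥ 2: X1 → if, X2 → then, X3 → stmt.
Binarize each right-hand side of length ≥ 3 by chaining fresh nonterminals (Y1, Y2, …): affected rules were A2 → A2 X1 X3 A2.

S -> stmt | A2 X1; A2 -> then | X2 S | A2 Y1; X1 -> if; X2 -> then; X3 -> stmt; Y1 -> X1 Y2; Y2 -> X3 A2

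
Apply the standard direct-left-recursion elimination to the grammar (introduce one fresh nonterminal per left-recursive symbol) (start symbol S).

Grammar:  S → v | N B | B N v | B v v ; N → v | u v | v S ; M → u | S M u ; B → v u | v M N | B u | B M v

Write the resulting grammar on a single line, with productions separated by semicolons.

S → v | N B | B N v | B v v; N → v | u v | v S; M → u | S M u; B → v u B' | v M N B'; B' → u B' | M v B' | ε

Directly left-recursive nonterminal: B.
For B: α = {u, M v}, β = {v u, v M N}. Rewrite as B → β B' and B' → α B' | ε.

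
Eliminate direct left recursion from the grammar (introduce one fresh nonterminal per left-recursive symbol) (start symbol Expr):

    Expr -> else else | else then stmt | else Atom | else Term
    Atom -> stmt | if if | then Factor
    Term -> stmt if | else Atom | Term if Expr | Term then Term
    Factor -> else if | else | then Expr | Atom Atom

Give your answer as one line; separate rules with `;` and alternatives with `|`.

Expr -> else else | else then stmt | else Atom | else Term; Atom -> stmt | if if | then Factor; Term -> stmt if Term1 | else Atom Term1; Factor -> else if | else | then Expr | Atom Atom; Term1 -> if Expr Term1 | then Term Term1 | ε

Left recursion appears on Term.
For Term: α = {if Expr, then Term}, β = {stmt if, else Atom}. Rewrite as Term → β Term1 and Term1 → α Term1 | ε.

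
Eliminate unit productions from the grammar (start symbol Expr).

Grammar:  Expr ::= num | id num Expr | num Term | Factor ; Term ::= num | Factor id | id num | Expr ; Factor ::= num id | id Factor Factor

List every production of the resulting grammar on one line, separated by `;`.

Expr ::= num id | id Factor Factor | num | id num Expr | num Term; Term ::= num | Factor id | id num | num id | id Factor Factor | id num Expr | num Term; Factor ::= num id | id Factor Factor

Unit pairs: Expr ⇒* {Factor}; Term ⇒* {Expr, Factor}.
For each unit pair (A, B), copy every non-unit production of B to A, then drop all unit productions.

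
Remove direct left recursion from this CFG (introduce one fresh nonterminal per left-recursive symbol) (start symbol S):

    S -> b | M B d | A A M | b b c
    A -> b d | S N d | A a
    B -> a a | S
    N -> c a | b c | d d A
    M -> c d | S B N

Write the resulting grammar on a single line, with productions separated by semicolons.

Directly left-recursive nonterminal: A.
For A: α = {a}, β = {b d, S N d}. Rewrite as A → β A' and A' → α A' | ε.

S -> b | M B d | A A M | b b c; A -> b d A' | S N d A'; B -> a a | S; N -> c a | b c | d d A; M -> c d | S B N; A' -> a A' | eps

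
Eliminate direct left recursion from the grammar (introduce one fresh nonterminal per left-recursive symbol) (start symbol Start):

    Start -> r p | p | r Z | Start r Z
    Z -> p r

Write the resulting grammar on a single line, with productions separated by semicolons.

Start -> r p Start1 | p Start1 | r Z Start1; Z -> p r; Start1 -> r Z Start1 | eps

Left recursion appears on Start.
For Start: α = {r Z}, β = {r p, p, r Z}. Rewrite as Start → β Start1 and Start1 → α Start1 | ε.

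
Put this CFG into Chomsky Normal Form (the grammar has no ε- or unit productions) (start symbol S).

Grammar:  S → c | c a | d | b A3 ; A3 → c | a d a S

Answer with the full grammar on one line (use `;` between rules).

S → c | X1 X2 | d | X3 A3; A3 → c | X2 Y1; X1 → c; X2 → a; X3 → b; X4 → d; Y1 → X4 Y2; Y2 → X2 S

Introduce a nonterminal for each terminal appearing in a rule of length ≥ 2: X1 → c, X2 → a, X3 → b, X4 → d.
Binarize each right-hand side of length ≥ 3 by chaining fresh nonterminals (Y1, Y2, …): affected rules were A3 → X2 X4 X2 S.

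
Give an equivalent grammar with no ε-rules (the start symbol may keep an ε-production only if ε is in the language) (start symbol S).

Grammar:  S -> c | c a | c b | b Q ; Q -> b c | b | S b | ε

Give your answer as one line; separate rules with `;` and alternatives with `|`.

The nullable symbols are {Q}.
ε ∉ L(G), so no ε-production is kept.
Add the nullable-subset variants: S → b Q gives b Q | b.

S -> c | c a | c b | b Q | b; Q -> b c | b | S b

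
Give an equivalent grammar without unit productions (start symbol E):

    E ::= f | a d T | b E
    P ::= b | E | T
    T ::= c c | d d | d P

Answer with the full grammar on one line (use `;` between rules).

Unit pairs: P ⇒* {E, T}.
For each unit pair (A, B), copy every non-unit production of B to A, then drop all unit productions.

E ::= f | a d T | b E; P ::= f | a d T | b E | b | c c | d d | d P; T ::= c c | d d | d P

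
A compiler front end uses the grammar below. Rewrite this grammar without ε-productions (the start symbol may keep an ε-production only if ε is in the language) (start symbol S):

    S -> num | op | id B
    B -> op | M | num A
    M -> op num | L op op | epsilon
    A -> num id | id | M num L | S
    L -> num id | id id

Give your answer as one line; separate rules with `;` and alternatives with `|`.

S -> num | op | id B | id; B -> op | M | num A; M -> op num | L op op; A -> num id | id | M num L | num L | S; L -> num id | id id

The nullable symbols are {B, M}.
ε ∉ L(G), so no ε-production is kept.
Add the nullable-subset variants: S → id B gives id B | id. A → M num L gives M num L | num L.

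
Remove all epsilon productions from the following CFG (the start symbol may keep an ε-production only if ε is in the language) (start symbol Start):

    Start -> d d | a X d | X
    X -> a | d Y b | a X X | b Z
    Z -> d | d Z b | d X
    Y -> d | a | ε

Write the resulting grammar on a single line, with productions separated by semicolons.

The nullable symbols are {Y}.
ε ∉ L(G), so no ε-production is kept.
Add the nullable-subset variants: X → d Y b gives d Y b | d b.

Start -> d d | a X d | X; X -> a | d Y b | d b | a X X | b Z; Z -> d | d Z b | d X; Y -> d | a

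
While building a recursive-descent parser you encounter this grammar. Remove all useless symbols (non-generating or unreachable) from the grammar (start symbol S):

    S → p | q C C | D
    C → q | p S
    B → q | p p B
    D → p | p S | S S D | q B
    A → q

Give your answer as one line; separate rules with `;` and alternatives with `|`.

S → p | q C C | D; C → q | p S; B → q | p p B; D → p | p S | S S D | q B

Generating nonterminals: {A, B, C, D, S}.
Reachable from S after that: {B, C, D, S}.
Removed useless symbols: {A} and every production mentioning them.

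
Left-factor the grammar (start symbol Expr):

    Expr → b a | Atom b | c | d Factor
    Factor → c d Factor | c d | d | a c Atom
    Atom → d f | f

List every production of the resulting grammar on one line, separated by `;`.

Expr → b a | Atom b | c | d Factor; Factor → d | a c Atom | c d Factor1; Atom → d f | f; Factor1 → Factor | ε

Factor has alternatives sharing prefix 'c d': factor to Factor → c d Factor1 with Factor1 → Factor | ε.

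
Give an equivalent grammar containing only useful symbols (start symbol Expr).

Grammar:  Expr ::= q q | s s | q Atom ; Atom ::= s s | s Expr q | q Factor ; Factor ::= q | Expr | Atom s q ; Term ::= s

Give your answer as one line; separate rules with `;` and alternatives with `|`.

Generating nonterminals: {Atom, Expr, Factor, Term}.
Reachable from Expr after that: {Atom, Expr, Factor}.
Removed useless symbols: {Term} and every production mentioning them.

Expr ::= q q | s s | q Atom; Atom ::= s s | s Expr q | q Factor; Factor ::= q | Expr | Atom s q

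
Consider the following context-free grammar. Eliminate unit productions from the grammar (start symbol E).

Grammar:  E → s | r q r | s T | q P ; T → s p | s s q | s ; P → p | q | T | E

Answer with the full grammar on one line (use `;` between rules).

E → s | r q r | s T | q P; T → s p | s s q | s; P → s | r q r | s T | q P | p | q | s p | s s q

Unit pairs: P ⇒* {E, T}.
For each unit pair (A, B), copy every non-unit production of B to A, then drop all unit productions.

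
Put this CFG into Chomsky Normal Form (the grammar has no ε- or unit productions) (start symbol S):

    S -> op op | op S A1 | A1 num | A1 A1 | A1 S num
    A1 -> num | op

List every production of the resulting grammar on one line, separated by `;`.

S -> X1 X1 | X1 Y1 | A1 X2 | A1 A1 | A1 Y2; A1 -> num | op; X1 -> op; X2 -> num; Y1 -> S A1; Y2 -> S X2

Introduce a nonterminal for each terminal appearing in a rule of length ≥ 2: X1 → op, X2 → num.
Binarize each right-hand side of length ≥ 3 by chaining fresh nonterminals (Y1, Y2, …): affected rules were S → X1 S A1; S → A1 S X2.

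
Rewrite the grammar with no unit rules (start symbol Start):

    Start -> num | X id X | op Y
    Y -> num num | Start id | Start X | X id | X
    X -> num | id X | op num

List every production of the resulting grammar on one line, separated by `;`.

Start -> num | X id X | op Y; Y -> num | id X | op num | num num | Start id | Start X | X id; X -> num | id X | op num

Unit pairs: Y ⇒* {X}.
Replace each nonterminal's rules with the union of the non-unit rules of every nonterminal it unit-derives.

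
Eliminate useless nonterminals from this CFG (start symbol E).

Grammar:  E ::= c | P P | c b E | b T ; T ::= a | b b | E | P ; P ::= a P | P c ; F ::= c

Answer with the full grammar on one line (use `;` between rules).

E ::= c | c b E | b T; T ::= a | b b | E

Generating nonterminals: {E, F, T}.
Reachable from E after that: {E, T}.
Removed useless symbols: {F, P} and every production mentioning them.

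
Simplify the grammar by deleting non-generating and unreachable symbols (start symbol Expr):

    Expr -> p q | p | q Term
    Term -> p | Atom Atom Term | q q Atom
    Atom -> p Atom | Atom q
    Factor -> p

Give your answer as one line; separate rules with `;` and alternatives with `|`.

Expr -> p q | p | q Term; Term -> p

Generating nonterminals: {Expr, Factor, Term}.
Reachable from Expr after that: {Expr, Term}.
Removed useless symbols: {Atom, Factor} and every production mentioning them.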